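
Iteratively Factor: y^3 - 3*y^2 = (y - 3)*(y^2) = y*(y - 3)*(y)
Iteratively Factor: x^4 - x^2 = (x + 1)*(x^3 - x^2) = x*(x + 1)*(x^2 - x) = x*(x - 1)*(x + 1)*(x)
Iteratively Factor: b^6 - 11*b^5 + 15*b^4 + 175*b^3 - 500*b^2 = (b - 5)*(b^5 - 6*b^4 - 15*b^3 + 100*b^2) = b*(b - 5)*(b^4 - 6*b^3 - 15*b^2 + 100*b) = b^2*(b - 5)*(b^3 - 6*b^2 - 15*b + 100) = b^2*(b - 5)*(b + 4)*(b^2 - 10*b + 25) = b^2*(b - 5)^2*(b + 4)*(b - 5)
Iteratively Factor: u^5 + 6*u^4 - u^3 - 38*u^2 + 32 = (u + 1)*(u^4 + 5*u^3 - 6*u^2 - 32*u + 32) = (u - 1)*(u + 1)*(u^3 + 6*u^2 - 32) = (u - 2)*(u - 1)*(u + 1)*(u^2 + 8*u + 16) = (u - 2)*(u - 1)*(u + 1)*(u + 4)*(u + 4)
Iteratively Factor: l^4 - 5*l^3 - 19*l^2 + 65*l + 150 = (l + 3)*(l^3 - 8*l^2 + 5*l + 50) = (l - 5)*(l + 3)*(l^2 - 3*l - 10) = (l - 5)*(l + 2)*(l + 3)*(l - 5)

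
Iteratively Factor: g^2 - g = (g)*(g - 1)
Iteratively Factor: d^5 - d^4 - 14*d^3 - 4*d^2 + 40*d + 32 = (d + 1)*(d^4 - 2*d^3 - 12*d^2 + 8*d + 32) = (d - 4)*(d + 1)*(d^3 + 2*d^2 - 4*d - 8) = (d - 4)*(d - 2)*(d + 1)*(d^2 + 4*d + 4) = (d - 4)*(d - 2)*(d + 1)*(d + 2)*(d + 2)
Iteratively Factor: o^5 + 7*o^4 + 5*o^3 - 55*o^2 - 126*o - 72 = (o + 3)*(o^4 + 4*o^3 - 7*o^2 - 34*o - 24) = (o + 2)*(o + 3)*(o^3 + 2*o^2 - 11*o - 12) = (o + 2)*(o + 3)*(o + 4)*(o^2 - 2*o - 3) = (o + 1)*(o + 2)*(o + 3)*(o + 4)*(o - 3)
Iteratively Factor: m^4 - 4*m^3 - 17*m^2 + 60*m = (m + 4)*(m^3 - 8*m^2 + 15*m) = (m - 5)*(m + 4)*(m^2 - 3*m) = m*(m - 5)*(m + 4)*(m - 3)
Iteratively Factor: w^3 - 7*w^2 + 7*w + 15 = (w - 3)*(w^2 - 4*w - 5) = (w - 3)*(w + 1)*(w - 5)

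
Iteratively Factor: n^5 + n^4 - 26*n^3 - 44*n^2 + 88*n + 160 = (n + 4)*(n^4 - 3*n^3 - 14*n^2 + 12*n + 40) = (n + 2)*(n + 4)*(n^3 - 5*n^2 - 4*n + 20) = (n + 2)^2*(n + 4)*(n^2 - 7*n + 10) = (n - 2)*(n + 2)^2*(n + 4)*(n - 5)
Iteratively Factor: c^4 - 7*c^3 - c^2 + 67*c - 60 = (c - 5)*(c^3 - 2*c^2 - 11*c + 12) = (c - 5)*(c + 3)*(c^2 - 5*c + 4) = (c - 5)*(c - 4)*(c + 3)*(c - 1)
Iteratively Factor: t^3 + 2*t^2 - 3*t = (t + 3)*(t^2 - t) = (t - 1)*(t + 3)*(t)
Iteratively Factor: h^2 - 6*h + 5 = (h - 5)*(h - 1)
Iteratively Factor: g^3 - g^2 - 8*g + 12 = (g - 2)*(g^2 + g - 6) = (g - 2)*(g + 3)*(g - 2)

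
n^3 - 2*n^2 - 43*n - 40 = (n - 8)*(n + 1)*(n + 5)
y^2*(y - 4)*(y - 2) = y^4 - 6*y^3 + 8*y^2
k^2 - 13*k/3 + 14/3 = (k - 7/3)*(k - 2)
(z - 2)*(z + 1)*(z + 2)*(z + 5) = z^4 + 6*z^3 + z^2 - 24*z - 20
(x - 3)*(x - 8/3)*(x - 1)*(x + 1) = x^4 - 17*x^3/3 + 7*x^2 + 17*x/3 - 8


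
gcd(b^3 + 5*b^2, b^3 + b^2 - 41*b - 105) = b + 5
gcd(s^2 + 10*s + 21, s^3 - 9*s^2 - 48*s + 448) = s + 7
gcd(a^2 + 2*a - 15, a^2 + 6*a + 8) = 1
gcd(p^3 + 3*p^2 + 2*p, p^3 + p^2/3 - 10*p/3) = p^2 + 2*p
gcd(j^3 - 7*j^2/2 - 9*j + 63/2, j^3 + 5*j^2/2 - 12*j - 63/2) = j^2 - j/2 - 21/2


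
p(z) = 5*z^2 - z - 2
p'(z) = 10*z - 1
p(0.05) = -2.04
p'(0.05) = -0.50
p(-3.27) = 54.73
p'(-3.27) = -33.70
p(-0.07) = -1.91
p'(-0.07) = -1.70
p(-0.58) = 0.26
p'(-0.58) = -6.80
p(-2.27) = 26.03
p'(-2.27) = -23.70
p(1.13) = 3.25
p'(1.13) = 10.30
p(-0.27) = -1.37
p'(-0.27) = -3.70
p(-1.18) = 6.14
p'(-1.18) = -12.80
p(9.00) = 394.00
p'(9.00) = 89.00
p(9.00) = 394.00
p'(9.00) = 89.00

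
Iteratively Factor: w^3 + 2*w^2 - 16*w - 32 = (w + 4)*(w^2 - 2*w - 8) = (w + 2)*(w + 4)*(w - 4)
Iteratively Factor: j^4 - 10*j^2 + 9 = (j - 1)*(j^3 + j^2 - 9*j - 9) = (j - 3)*(j - 1)*(j^2 + 4*j + 3) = (j - 3)*(j - 1)*(j + 1)*(j + 3)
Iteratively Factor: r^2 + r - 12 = (r - 3)*(r + 4)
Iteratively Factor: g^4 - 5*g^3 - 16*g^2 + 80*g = (g + 4)*(g^3 - 9*g^2 + 20*g) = (g - 5)*(g + 4)*(g^2 - 4*g) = (g - 5)*(g - 4)*(g + 4)*(g)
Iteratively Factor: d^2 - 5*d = (d)*(d - 5)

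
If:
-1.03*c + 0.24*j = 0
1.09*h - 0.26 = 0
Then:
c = 0.233009708737864*j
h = 0.24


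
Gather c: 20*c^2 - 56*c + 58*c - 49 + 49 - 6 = 20*c^2 + 2*c - 6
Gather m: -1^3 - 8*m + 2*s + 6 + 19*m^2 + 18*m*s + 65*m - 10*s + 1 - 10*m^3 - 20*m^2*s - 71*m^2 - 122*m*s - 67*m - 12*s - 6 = -10*m^3 + m^2*(-20*s - 52) + m*(-104*s - 10) - 20*s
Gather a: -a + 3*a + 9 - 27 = 2*a - 18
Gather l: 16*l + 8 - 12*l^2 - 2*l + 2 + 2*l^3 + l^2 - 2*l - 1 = 2*l^3 - 11*l^2 + 12*l + 9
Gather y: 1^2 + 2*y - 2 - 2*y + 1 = 0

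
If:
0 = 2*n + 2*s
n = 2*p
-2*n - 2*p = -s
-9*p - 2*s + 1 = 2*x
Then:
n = 0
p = 0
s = 0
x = 1/2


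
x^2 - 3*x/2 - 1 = (x - 2)*(x + 1/2)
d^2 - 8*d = d*(d - 8)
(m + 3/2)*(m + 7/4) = m^2 + 13*m/4 + 21/8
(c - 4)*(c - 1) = c^2 - 5*c + 4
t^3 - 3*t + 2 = (t - 1)^2*(t + 2)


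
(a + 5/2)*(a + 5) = a^2 + 15*a/2 + 25/2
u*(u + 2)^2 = u^3 + 4*u^2 + 4*u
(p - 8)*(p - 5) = p^2 - 13*p + 40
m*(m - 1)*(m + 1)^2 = m^4 + m^3 - m^2 - m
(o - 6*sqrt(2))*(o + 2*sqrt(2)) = o^2 - 4*sqrt(2)*o - 24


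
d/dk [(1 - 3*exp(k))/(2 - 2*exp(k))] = -1/(4*sinh(k/2)^2)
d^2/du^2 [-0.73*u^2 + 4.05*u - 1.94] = -1.46000000000000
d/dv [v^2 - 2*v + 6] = 2*v - 2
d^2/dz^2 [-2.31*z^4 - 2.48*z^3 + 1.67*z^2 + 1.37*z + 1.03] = -27.72*z^2 - 14.88*z + 3.34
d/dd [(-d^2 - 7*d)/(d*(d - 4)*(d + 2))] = (d^2 + 14*d - 6)/(d^4 - 4*d^3 - 12*d^2 + 32*d + 64)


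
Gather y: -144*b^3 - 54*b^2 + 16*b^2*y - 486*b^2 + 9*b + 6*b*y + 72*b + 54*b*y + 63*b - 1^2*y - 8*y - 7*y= -144*b^3 - 540*b^2 + 144*b + y*(16*b^2 + 60*b - 16)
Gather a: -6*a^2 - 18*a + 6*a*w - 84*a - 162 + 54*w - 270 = -6*a^2 + a*(6*w - 102) + 54*w - 432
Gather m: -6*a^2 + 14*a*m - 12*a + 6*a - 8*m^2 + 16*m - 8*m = -6*a^2 - 6*a - 8*m^2 + m*(14*a + 8)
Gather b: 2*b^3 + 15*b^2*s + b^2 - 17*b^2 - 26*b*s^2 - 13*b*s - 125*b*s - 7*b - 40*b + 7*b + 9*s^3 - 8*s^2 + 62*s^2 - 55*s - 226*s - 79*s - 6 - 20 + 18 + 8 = 2*b^3 + b^2*(15*s - 16) + b*(-26*s^2 - 138*s - 40) + 9*s^3 + 54*s^2 - 360*s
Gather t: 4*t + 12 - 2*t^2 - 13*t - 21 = -2*t^2 - 9*t - 9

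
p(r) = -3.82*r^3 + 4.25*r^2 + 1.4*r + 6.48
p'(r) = -11.46*r^2 + 8.5*r + 1.4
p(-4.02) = 317.70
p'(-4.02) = -217.97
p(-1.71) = 35.61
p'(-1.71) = -46.65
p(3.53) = -103.65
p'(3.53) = -111.40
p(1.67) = 2.88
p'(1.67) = -16.37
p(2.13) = -8.17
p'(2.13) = -32.49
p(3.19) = -69.81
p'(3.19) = -88.10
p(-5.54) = 778.68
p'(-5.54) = -397.42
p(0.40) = 7.48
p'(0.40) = 2.97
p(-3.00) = 143.67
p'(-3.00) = -127.24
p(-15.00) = 13834.23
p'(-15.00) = -2704.60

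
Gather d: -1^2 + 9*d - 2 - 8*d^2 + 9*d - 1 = -8*d^2 + 18*d - 4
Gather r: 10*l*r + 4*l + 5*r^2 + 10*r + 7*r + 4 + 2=4*l + 5*r^2 + r*(10*l + 17) + 6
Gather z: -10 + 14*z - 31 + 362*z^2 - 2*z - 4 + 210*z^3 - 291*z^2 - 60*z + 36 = 210*z^3 + 71*z^2 - 48*z - 9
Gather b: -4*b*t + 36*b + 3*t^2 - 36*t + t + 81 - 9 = b*(36 - 4*t) + 3*t^2 - 35*t + 72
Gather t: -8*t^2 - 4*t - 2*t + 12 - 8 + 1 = -8*t^2 - 6*t + 5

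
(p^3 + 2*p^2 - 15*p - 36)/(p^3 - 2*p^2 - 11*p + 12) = (p + 3)/(p - 1)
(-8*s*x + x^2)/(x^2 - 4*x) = (-8*s + x)/(x - 4)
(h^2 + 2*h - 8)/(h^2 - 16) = (h - 2)/(h - 4)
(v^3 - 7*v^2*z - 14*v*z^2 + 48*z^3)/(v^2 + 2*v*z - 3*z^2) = (-v^2 + 10*v*z - 16*z^2)/(-v + z)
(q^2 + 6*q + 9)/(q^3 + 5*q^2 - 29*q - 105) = (q + 3)/(q^2 + 2*q - 35)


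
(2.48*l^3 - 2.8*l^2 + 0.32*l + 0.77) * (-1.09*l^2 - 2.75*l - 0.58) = -2.7032*l^5 - 3.768*l^4 + 5.9128*l^3 - 0.0953000000000002*l^2 - 2.3031*l - 0.4466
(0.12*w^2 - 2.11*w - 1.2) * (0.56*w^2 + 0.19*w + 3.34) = 0.0672*w^4 - 1.1588*w^3 - 0.6721*w^2 - 7.2754*w - 4.008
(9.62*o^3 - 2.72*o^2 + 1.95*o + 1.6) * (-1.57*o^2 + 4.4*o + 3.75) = -15.1034*o^5 + 46.5984*o^4 + 21.0455*o^3 - 4.132*o^2 + 14.3525*o + 6.0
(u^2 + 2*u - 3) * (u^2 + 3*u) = u^4 + 5*u^3 + 3*u^2 - 9*u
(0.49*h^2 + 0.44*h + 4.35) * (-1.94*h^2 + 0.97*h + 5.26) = -0.9506*h^4 - 0.3783*h^3 - 5.4348*h^2 + 6.5339*h + 22.881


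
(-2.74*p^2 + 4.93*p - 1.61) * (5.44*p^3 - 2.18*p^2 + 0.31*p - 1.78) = -14.9056*p^5 + 32.7924*p^4 - 20.3552*p^3 + 9.9153*p^2 - 9.2745*p + 2.8658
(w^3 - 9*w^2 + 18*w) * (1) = w^3 - 9*w^2 + 18*w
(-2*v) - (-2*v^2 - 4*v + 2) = 2*v^2 + 2*v - 2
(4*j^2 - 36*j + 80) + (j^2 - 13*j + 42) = 5*j^2 - 49*j + 122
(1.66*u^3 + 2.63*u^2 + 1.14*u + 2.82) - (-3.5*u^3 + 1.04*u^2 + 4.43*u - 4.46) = 5.16*u^3 + 1.59*u^2 - 3.29*u + 7.28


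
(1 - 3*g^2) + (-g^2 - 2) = -4*g^2 - 1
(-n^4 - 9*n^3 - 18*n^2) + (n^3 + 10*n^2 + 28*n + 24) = -n^4 - 8*n^3 - 8*n^2 + 28*n + 24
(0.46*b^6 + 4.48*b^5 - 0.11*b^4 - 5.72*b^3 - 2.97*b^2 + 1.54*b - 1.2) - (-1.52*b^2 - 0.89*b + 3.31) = 0.46*b^6 + 4.48*b^5 - 0.11*b^4 - 5.72*b^3 - 1.45*b^2 + 2.43*b - 4.51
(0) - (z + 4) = -z - 4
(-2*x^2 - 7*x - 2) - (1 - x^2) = -x^2 - 7*x - 3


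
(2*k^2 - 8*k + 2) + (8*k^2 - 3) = 10*k^2 - 8*k - 1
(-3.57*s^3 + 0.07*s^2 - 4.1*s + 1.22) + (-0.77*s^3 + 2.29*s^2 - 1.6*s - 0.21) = -4.34*s^3 + 2.36*s^2 - 5.7*s + 1.01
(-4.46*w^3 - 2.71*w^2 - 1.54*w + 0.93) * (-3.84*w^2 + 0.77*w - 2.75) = 17.1264*w^5 + 6.9722*w^4 + 16.0919*w^3 + 2.6955*w^2 + 4.9511*w - 2.5575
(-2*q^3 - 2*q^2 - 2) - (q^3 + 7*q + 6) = -3*q^3 - 2*q^2 - 7*q - 8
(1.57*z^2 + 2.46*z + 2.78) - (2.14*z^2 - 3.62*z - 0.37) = -0.57*z^2 + 6.08*z + 3.15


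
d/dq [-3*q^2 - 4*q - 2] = -6*q - 4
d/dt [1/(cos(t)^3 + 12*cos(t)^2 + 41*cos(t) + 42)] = (3*cos(t)^2 + 24*cos(t) + 41)*sin(t)/(cos(t)^3 + 12*cos(t)^2 + 41*cos(t) + 42)^2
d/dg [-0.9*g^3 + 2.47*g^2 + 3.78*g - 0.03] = -2.7*g^2 + 4.94*g + 3.78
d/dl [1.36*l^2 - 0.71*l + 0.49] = 2.72*l - 0.71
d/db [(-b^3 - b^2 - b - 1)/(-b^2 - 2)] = (b^4 + 5*b^2 + 2*b + 2)/(b^4 + 4*b^2 + 4)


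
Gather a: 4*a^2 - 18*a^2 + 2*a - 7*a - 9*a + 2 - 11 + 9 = -14*a^2 - 14*a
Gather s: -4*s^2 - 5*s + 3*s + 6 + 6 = -4*s^2 - 2*s + 12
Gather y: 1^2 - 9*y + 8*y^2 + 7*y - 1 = 8*y^2 - 2*y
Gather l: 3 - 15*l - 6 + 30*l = 15*l - 3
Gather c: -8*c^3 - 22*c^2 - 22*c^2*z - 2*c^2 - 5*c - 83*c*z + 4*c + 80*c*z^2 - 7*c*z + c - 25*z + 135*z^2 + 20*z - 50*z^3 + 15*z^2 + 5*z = -8*c^3 + c^2*(-22*z - 24) + c*(80*z^2 - 90*z) - 50*z^3 + 150*z^2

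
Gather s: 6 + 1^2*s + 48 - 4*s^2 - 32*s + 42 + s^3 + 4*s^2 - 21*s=s^3 - 52*s + 96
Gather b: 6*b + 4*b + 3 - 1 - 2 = 10*b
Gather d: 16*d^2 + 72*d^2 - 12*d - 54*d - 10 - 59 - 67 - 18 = 88*d^2 - 66*d - 154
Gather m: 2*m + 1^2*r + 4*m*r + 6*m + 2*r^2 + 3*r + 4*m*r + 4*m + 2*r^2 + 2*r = m*(8*r + 12) + 4*r^2 + 6*r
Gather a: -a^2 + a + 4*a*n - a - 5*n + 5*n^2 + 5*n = -a^2 + 4*a*n + 5*n^2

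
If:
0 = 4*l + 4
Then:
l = -1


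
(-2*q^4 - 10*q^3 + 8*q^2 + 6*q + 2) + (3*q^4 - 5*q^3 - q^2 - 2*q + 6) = q^4 - 15*q^3 + 7*q^2 + 4*q + 8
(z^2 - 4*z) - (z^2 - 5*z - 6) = z + 6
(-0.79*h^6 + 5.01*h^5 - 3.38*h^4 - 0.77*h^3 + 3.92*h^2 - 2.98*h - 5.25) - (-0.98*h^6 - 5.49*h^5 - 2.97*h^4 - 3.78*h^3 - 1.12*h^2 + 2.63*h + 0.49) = 0.19*h^6 + 10.5*h^5 - 0.41*h^4 + 3.01*h^3 + 5.04*h^2 - 5.61*h - 5.74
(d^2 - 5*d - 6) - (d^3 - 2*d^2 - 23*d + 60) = -d^3 + 3*d^2 + 18*d - 66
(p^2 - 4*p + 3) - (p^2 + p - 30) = 33 - 5*p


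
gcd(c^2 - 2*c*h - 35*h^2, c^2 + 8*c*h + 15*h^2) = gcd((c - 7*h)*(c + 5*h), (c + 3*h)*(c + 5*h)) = c + 5*h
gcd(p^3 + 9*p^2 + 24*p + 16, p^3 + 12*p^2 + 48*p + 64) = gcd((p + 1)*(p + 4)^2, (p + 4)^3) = p^2 + 8*p + 16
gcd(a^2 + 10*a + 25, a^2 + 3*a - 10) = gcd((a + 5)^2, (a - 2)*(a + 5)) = a + 5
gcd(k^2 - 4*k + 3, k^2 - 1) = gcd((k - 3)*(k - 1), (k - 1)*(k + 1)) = k - 1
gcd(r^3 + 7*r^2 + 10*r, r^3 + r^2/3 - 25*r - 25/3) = r + 5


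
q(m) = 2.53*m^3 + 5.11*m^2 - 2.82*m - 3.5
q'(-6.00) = 209.10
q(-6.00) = -349.10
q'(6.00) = 331.74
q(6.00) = 710.02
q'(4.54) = 200.02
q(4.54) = 325.77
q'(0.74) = 8.90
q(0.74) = -1.76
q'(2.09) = 51.69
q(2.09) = 36.02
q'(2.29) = 60.39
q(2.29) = 47.22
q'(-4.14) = 84.96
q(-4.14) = -83.77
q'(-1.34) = -2.89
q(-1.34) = 3.37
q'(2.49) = 69.69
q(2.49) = 60.22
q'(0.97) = 14.23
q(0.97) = 0.88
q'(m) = 7.59*m^2 + 10.22*m - 2.82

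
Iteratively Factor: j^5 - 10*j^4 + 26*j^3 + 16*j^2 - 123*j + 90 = (j - 3)*(j^4 - 7*j^3 + 5*j^2 + 31*j - 30) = (j - 3)*(j - 1)*(j^3 - 6*j^2 - j + 30) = (j - 3)*(j - 1)*(j + 2)*(j^2 - 8*j + 15) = (j - 3)^2*(j - 1)*(j + 2)*(j - 5)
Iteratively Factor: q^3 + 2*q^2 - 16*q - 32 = (q - 4)*(q^2 + 6*q + 8) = (q - 4)*(q + 2)*(q + 4)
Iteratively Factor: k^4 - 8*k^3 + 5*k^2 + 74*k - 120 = (k - 4)*(k^3 - 4*k^2 - 11*k + 30) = (k - 5)*(k - 4)*(k^2 + k - 6) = (k - 5)*(k - 4)*(k + 3)*(k - 2)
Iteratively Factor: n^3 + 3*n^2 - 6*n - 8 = (n - 2)*(n^2 + 5*n + 4) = (n - 2)*(n + 1)*(n + 4)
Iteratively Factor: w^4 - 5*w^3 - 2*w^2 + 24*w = (w)*(w^3 - 5*w^2 - 2*w + 24) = w*(w - 3)*(w^2 - 2*w - 8) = w*(w - 3)*(w + 2)*(w - 4)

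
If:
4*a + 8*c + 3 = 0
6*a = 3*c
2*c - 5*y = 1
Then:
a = -3/20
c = -3/10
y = -8/25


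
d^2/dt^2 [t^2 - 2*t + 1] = 2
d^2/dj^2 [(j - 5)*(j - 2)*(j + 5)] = 6*j - 4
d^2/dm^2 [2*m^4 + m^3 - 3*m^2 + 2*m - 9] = 24*m^2 + 6*m - 6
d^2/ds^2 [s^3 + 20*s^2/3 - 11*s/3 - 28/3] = 6*s + 40/3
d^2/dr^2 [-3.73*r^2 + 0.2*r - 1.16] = -7.46000000000000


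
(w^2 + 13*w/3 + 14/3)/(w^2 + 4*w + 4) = (w + 7/3)/(w + 2)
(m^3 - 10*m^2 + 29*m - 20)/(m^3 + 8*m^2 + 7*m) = (m^3 - 10*m^2 + 29*m - 20)/(m*(m^2 + 8*m + 7))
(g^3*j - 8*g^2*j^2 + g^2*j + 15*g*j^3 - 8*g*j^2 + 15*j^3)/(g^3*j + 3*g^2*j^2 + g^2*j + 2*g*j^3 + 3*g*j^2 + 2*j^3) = (g^2 - 8*g*j + 15*j^2)/(g^2 + 3*g*j + 2*j^2)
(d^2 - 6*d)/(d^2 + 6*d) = (d - 6)/(d + 6)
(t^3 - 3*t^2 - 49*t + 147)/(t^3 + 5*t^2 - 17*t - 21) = (t - 7)/(t + 1)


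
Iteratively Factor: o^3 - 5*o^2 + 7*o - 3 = (o - 1)*(o^2 - 4*o + 3) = (o - 3)*(o - 1)*(o - 1)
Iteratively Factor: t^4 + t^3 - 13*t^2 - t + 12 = (t + 4)*(t^3 - 3*t^2 - t + 3) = (t - 3)*(t + 4)*(t^2 - 1) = (t - 3)*(t - 1)*(t + 4)*(t + 1)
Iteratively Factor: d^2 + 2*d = (d)*(d + 2)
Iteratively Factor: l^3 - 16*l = (l + 4)*(l^2 - 4*l) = (l - 4)*(l + 4)*(l)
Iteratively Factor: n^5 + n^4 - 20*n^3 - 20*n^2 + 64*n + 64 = (n + 4)*(n^4 - 3*n^3 - 8*n^2 + 12*n + 16) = (n - 4)*(n + 4)*(n^3 + n^2 - 4*n - 4) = (n - 4)*(n + 2)*(n + 4)*(n^2 - n - 2) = (n - 4)*(n + 1)*(n + 2)*(n + 4)*(n - 2)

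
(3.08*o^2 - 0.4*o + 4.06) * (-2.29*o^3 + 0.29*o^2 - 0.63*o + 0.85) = -7.0532*o^5 + 1.8092*o^4 - 11.3538*o^3 + 4.0474*o^2 - 2.8978*o + 3.451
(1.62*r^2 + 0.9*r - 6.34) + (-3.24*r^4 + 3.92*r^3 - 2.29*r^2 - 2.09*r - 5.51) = -3.24*r^4 + 3.92*r^3 - 0.67*r^2 - 1.19*r - 11.85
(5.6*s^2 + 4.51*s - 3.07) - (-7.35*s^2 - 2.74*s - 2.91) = 12.95*s^2 + 7.25*s - 0.16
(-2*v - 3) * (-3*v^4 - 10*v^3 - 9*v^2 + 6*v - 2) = 6*v^5 + 29*v^4 + 48*v^3 + 15*v^2 - 14*v + 6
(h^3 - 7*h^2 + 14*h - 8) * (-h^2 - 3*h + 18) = -h^5 + 4*h^4 + 25*h^3 - 160*h^2 + 276*h - 144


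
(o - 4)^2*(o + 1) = o^3 - 7*o^2 + 8*o + 16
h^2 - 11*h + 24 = (h - 8)*(h - 3)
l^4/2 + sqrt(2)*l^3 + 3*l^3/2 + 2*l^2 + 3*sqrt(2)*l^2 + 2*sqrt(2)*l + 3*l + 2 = (l/2 + 1)*(l + 1)*(l + sqrt(2))^2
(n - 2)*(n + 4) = n^2 + 2*n - 8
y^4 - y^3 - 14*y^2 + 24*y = y*(y - 3)*(y - 2)*(y + 4)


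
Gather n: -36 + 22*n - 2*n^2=-2*n^2 + 22*n - 36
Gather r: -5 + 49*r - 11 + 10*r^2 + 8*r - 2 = 10*r^2 + 57*r - 18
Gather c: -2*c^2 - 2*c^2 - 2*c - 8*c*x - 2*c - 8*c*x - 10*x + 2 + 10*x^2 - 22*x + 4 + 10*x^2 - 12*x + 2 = -4*c^2 + c*(-16*x - 4) + 20*x^2 - 44*x + 8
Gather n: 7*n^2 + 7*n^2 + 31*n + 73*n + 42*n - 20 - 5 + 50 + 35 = 14*n^2 + 146*n + 60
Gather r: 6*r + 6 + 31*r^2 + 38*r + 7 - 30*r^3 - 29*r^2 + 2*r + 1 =-30*r^3 + 2*r^2 + 46*r + 14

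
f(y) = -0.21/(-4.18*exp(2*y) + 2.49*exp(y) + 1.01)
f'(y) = -0.21*(8.36*exp(2*y) - 2.49*exp(y))/(-4.18*exp(2*y) + 2.49*exp(y) + 1.01)^2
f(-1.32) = -0.15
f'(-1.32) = 0.01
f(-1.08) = -0.15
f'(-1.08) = -0.01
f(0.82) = 0.01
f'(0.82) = -0.04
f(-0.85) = -0.16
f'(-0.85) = -0.06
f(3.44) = 0.00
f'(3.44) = -0.00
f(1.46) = 0.00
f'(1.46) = -0.01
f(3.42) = 0.00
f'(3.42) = -0.00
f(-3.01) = -0.19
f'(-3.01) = 0.02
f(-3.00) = -0.19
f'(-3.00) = 0.02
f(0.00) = 0.31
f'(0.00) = -2.67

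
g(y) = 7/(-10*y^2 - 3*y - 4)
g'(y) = 7*(20*y + 3)/(-10*y^2 - 3*y - 4)^2 = 7*(20*y + 3)/(10*y^2 + 3*y + 4)^2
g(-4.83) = -0.03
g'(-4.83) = -0.01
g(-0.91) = -0.73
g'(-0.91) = -1.17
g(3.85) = -0.04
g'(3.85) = 0.02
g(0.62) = -0.72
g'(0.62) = 1.14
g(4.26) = -0.04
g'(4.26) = 0.02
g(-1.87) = -0.21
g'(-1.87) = -0.22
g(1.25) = -0.30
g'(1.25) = 0.36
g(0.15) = -1.50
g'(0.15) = 1.92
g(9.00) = -0.00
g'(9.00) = 0.00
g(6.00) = -0.02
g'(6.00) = 0.01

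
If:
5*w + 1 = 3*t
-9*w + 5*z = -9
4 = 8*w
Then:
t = 7/6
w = 1/2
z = -9/10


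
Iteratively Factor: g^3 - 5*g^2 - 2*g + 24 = (g - 3)*(g^2 - 2*g - 8) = (g - 4)*(g - 3)*(g + 2)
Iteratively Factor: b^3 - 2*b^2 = (b - 2)*(b^2) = b*(b - 2)*(b)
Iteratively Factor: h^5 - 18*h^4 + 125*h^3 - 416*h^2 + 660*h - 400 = (h - 4)*(h^4 - 14*h^3 + 69*h^2 - 140*h + 100) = (h - 5)*(h - 4)*(h^3 - 9*h^2 + 24*h - 20) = (h - 5)*(h - 4)*(h - 2)*(h^2 - 7*h + 10) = (h - 5)*(h - 4)*(h - 2)^2*(h - 5)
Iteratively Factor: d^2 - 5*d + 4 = (d - 4)*(d - 1)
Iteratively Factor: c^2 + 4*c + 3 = (c + 3)*(c + 1)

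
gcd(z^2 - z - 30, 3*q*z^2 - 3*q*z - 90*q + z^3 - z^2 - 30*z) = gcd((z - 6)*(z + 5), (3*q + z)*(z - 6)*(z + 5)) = z^2 - z - 30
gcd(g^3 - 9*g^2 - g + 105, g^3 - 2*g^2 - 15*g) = g^2 - 2*g - 15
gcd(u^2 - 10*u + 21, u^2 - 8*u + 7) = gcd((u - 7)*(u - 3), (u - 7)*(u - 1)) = u - 7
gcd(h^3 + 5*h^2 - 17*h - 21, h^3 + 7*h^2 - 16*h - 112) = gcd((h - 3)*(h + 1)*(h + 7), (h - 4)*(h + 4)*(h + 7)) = h + 7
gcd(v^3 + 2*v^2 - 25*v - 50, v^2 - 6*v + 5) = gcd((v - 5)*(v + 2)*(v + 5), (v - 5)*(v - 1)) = v - 5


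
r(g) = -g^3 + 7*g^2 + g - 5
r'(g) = -3*g^2 + 14*g + 1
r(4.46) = 49.98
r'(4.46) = 3.77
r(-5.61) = 386.25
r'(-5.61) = -171.96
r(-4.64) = 240.96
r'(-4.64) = -128.55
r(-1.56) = 14.27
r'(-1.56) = -28.14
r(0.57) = -2.34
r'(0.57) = 8.01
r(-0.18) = -4.95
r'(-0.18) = -1.62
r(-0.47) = -3.82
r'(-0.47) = -6.24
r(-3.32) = 105.43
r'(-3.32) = -78.55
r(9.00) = -158.00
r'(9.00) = -116.00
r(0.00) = -5.00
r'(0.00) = 1.00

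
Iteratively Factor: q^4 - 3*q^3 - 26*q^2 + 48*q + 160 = (q - 5)*(q^3 + 2*q^2 - 16*q - 32) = (q - 5)*(q + 4)*(q^2 - 2*q - 8) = (q - 5)*(q - 4)*(q + 4)*(q + 2)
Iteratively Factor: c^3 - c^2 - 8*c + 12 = (c - 2)*(c^2 + c - 6) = (c - 2)*(c + 3)*(c - 2)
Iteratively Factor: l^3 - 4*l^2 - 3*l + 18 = (l - 3)*(l^2 - l - 6) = (l - 3)^2*(l + 2)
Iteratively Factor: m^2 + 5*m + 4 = (m + 1)*(m + 4)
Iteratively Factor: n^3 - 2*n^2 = (n)*(n^2 - 2*n) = n^2*(n - 2)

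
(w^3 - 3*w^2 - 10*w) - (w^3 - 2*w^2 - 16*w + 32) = -w^2 + 6*w - 32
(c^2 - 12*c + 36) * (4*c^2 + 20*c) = 4*c^4 - 28*c^3 - 96*c^2 + 720*c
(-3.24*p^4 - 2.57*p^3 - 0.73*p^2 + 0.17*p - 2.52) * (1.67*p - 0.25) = -5.4108*p^5 - 3.4819*p^4 - 0.5766*p^3 + 0.4664*p^2 - 4.2509*p + 0.63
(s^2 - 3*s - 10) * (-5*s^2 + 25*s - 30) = -5*s^4 + 40*s^3 - 55*s^2 - 160*s + 300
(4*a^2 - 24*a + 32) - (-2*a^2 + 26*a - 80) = 6*a^2 - 50*a + 112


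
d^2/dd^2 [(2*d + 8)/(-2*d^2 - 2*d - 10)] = 2*(-(d + 4)*(2*d + 1)^2 + (3*d + 5)*(d^2 + d + 5))/(d^2 + d + 5)^3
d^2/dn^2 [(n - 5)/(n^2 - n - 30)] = 2*(3*(2 - n)*(-n^2 + n + 30) - (n - 5)*(2*n - 1)^2)/(-n^2 + n + 30)^3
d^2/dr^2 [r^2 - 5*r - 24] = 2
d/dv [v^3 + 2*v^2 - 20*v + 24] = 3*v^2 + 4*v - 20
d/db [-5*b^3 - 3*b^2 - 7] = 3*b*(-5*b - 2)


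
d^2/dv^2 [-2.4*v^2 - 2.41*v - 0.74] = -4.80000000000000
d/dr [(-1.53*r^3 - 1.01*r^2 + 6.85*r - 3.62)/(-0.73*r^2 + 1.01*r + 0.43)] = (1.1169*r^4 - 3.0906*r^3 + 2.0067*r^2 - 6.1538*r + 6.6017)/(0.5329*r^4 - 1.4746*r^3 + 0.3923*r^2 + 0.8686*r + 0.1849)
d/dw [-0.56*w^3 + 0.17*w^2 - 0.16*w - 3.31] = -1.68*w^2 + 0.34*w - 0.16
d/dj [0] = 0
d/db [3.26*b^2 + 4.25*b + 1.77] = 6.52*b + 4.25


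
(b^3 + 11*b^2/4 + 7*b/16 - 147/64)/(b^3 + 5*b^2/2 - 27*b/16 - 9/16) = (16*b^2 + 56*b + 49)/(4*(4*b^2 + 13*b + 3))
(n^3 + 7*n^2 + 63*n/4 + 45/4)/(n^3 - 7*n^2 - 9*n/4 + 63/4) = (2*n^2 + 11*n + 15)/(2*n^2 - 17*n + 21)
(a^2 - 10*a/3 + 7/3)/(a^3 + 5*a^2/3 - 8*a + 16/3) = (3*a - 7)/(3*a^2 + 8*a - 16)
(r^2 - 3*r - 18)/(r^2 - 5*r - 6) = (r + 3)/(r + 1)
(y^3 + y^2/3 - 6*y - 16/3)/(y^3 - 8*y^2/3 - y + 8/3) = (y + 2)/(y - 1)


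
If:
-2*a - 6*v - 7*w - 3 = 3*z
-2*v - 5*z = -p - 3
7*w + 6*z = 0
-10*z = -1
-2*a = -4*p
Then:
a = -102/35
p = -51/35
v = 73/140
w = -3/35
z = 1/10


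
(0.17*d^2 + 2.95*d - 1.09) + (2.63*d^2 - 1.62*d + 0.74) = 2.8*d^2 + 1.33*d - 0.35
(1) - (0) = 1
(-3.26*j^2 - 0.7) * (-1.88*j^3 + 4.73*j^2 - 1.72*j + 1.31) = 6.1288*j^5 - 15.4198*j^4 + 6.9232*j^3 - 7.5816*j^2 + 1.204*j - 0.917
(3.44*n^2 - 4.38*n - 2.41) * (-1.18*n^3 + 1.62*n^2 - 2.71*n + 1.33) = -4.0592*n^5 + 10.7412*n^4 - 13.5742*n^3 + 12.5408*n^2 + 0.7057*n - 3.2053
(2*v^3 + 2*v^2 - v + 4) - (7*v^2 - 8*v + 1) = 2*v^3 - 5*v^2 + 7*v + 3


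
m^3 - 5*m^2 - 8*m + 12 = (m - 6)*(m - 1)*(m + 2)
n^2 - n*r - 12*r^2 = (n - 4*r)*(n + 3*r)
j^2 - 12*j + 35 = (j - 7)*(j - 5)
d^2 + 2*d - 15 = (d - 3)*(d + 5)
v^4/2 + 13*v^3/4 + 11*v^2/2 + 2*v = v*(v/2 + 1)*(v + 1/2)*(v + 4)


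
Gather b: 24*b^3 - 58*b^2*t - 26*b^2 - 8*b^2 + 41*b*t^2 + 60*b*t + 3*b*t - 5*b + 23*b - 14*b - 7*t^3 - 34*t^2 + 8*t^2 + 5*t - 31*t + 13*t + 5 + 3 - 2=24*b^3 + b^2*(-58*t - 34) + b*(41*t^2 + 63*t + 4) - 7*t^3 - 26*t^2 - 13*t + 6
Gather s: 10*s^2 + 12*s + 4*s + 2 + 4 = 10*s^2 + 16*s + 6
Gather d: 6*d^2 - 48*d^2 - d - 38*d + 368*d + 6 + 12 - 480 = -42*d^2 + 329*d - 462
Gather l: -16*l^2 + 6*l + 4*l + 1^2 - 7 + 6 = -16*l^2 + 10*l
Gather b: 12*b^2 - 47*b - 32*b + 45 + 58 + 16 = 12*b^2 - 79*b + 119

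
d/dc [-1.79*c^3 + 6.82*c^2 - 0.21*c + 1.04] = -5.37*c^2 + 13.64*c - 0.21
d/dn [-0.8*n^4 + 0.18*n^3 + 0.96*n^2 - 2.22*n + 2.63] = -3.2*n^3 + 0.54*n^2 + 1.92*n - 2.22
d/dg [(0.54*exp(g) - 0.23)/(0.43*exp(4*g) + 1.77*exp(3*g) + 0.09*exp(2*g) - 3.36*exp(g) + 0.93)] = (-0.6966*exp(4*g) - 1.516*exp(3*g) + 1.1727*exp(2*g) + 0.0414000000000001*exp(g) - 0.2706)*exp(g)/(0.1849*exp(8*g) + 1.5222*exp(7*g) + 3.2103*exp(6*g) - 2.571*exp(5*g) - 11.0865*exp(4*g) + 2.6874*exp(3*g) + 11.457*exp(2*g) - 6.2496*exp(g) + 0.8649)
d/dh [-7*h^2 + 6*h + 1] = 6 - 14*h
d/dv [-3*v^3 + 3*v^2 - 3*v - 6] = -9*v^2 + 6*v - 3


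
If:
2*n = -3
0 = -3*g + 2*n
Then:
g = -1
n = -3/2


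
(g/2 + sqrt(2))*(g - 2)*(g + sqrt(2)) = g^3/2 - g^2 + 3*sqrt(2)*g^2/2 - 3*sqrt(2)*g + 2*g - 4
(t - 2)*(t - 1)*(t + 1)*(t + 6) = t^4 + 4*t^3 - 13*t^2 - 4*t + 12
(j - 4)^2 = j^2 - 8*j + 16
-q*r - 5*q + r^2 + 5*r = (-q + r)*(r + 5)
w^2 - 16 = (w - 4)*(w + 4)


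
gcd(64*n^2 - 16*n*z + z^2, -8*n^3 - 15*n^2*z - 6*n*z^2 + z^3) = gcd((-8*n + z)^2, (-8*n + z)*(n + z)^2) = -8*n + z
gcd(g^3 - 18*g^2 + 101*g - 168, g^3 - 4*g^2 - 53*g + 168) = g^2 - 11*g + 24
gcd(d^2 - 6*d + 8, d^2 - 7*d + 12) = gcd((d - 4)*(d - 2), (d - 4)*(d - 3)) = d - 4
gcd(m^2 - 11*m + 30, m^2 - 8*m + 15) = m - 5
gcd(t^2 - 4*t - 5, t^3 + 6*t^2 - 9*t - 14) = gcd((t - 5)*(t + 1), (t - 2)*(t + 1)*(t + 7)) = t + 1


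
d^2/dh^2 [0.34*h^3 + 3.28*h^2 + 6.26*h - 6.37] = 2.04*h + 6.56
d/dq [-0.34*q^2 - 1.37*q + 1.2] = -0.68*q - 1.37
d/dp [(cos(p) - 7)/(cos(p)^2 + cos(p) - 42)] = (cos(p)^2 - 14*cos(p) + 35)*sin(p)/(cos(p)^2 + cos(p) - 42)^2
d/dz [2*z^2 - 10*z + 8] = 4*z - 10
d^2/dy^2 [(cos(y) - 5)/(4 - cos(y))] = (sin(y)^2 - 4*cos(y) + 1)/(cos(y) - 4)^3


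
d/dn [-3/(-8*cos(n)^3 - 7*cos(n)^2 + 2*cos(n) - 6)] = 6*(12*cos(n)^2 + 7*cos(n) - 1)*sin(n)/(8*cos(n)^3 + 7*cos(n)^2 - 2*cos(n) + 6)^2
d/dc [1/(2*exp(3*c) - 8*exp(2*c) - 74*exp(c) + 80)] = (-3*exp(2*c) + 8*exp(c) + 37)*exp(c)/(2*(exp(3*c) - 4*exp(2*c) - 37*exp(c) + 40)^2)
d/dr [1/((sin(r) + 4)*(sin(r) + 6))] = -2*(sin(r) + 5)*cos(r)/((sin(r) + 4)^2*(sin(r) + 6)^2)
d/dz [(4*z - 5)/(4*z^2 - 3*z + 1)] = (-16*z^2 + 40*z - 11)/(16*z^4 - 24*z^3 + 17*z^2 - 6*z + 1)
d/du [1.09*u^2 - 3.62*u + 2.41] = 2.18*u - 3.62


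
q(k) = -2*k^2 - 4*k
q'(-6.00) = 20.00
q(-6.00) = -48.00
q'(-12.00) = 44.00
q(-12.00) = -240.00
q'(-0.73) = -1.08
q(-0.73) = 1.85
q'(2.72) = -14.88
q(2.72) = -25.68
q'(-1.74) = 2.96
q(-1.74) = 0.90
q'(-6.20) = 20.80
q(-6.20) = -52.08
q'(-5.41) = 17.64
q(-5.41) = -36.90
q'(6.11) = -28.44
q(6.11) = -99.10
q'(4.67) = -22.68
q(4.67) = -62.30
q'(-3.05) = 8.20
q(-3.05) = -6.40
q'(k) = -4*k - 4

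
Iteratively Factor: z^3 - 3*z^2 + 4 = (z - 2)*(z^2 - z - 2) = (z - 2)*(z + 1)*(z - 2)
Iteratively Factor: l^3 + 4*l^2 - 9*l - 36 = (l - 3)*(l^2 + 7*l + 12) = (l - 3)*(l + 3)*(l + 4)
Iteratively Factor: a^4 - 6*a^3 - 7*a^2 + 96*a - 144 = (a - 4)*(a^3 - 2*a^2 - 15*a + 36) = (a - 4)*(a + 4)*(a^2 - 6*a + 9) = (a - 4)*(a - 3)*(a + 4)*(a - 3)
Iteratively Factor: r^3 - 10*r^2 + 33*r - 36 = (r - 3)*(r^2 - 7*r + 12) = (r - 3)^2*(r - 4)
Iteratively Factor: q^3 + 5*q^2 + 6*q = (q)*(q^2 + 5*q + 6) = q*(q + 2)*(q + 3)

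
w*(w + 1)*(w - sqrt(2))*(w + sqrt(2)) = w^4 + w^3 - 2*w^2 - 2*w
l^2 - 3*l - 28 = (l - 7)*(l + 4)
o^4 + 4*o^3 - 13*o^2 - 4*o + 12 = (o - 2)*(o - 1)*(o + 1)*(o + 6)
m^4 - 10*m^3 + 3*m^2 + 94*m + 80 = (m - 8)*(m - 5)*(m + 1)*(m + 2)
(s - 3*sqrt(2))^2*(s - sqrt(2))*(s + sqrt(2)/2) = s^4 - 13*sqrt(2)*s^3/2 + 23*s^2 - 3*sqrt(2)*s - 18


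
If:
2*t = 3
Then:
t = 3/2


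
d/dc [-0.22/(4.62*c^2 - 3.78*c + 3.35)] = (2.0328*c - 0.8316)/(4.62*c^2 - 3.78*c + 3.35)^2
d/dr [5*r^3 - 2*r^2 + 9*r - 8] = 15*r^2 - 4*r + 9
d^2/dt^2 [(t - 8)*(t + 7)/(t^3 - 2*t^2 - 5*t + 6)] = 2*(t^6 - 3*t^5 - 315*t^4 + 835*t^3 + 240*t^2 - 708*t - 2066)/(t^9 - 6*t^8 - 3*t^7 + 70*t^6 - 57*t^5 - 258*t^4 + 343*t^3 + 234*t^2 - 540*t + 216)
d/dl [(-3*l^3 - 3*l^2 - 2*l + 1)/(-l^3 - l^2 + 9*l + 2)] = (-58*l^3 - 44*l^2 - 10*l - 13)/(l^6 + 2*l^5 - 17*l^4 - 22*l^3 + 77*l^2 + 36*l + 4)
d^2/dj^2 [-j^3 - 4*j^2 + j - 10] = -6*j - 8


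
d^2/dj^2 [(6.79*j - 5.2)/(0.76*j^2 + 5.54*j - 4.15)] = ((1.52*j + 5.54)*(3.04*j + 11.08)*(6.79*j - 5.2) - (30.9624*j + 67.3292)*(0.76*j^2 + 5.54*j - 4.15))/(0.76*j^2 + 5.54*j - 4.15)^3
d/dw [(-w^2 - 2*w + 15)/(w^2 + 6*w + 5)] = -4/(w^2 + 2*w + 1)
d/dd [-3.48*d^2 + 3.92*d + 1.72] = 3.92 - 6.96*d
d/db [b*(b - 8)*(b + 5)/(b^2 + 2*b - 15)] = (b^2 - 6*b + 24)/(b^2 - 6*b + 9)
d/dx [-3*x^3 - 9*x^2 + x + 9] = -9*x^2 - 18*x + 1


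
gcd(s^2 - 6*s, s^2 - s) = s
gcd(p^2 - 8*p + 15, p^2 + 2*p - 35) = p - 5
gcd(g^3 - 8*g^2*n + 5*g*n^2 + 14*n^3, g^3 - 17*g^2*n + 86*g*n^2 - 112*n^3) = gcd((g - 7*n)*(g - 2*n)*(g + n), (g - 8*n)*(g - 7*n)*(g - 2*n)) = g^2 - 9*g*n + 14*n^2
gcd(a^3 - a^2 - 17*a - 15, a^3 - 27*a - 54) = a + 3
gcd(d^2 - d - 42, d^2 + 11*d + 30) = d + 6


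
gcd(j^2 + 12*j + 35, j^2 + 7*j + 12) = 1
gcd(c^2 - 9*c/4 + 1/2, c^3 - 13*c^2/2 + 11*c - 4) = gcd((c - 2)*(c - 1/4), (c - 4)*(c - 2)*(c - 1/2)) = c - 2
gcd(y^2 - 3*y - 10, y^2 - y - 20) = y - 5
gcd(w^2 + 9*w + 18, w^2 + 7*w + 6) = w + 6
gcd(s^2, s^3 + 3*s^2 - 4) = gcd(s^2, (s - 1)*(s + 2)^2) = 1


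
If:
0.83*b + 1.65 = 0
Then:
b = -1.99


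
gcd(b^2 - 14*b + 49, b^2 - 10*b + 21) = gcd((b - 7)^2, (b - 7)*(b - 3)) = b - 7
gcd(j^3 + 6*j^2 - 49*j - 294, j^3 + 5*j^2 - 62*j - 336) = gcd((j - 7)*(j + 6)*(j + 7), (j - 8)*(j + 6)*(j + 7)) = j^2 + 13*j + 42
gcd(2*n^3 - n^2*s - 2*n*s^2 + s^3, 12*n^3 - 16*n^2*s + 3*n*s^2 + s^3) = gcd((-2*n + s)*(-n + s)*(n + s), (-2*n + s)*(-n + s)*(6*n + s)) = 2*n^2 - 3*n*s + s^2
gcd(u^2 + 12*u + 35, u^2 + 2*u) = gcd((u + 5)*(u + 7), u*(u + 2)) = 1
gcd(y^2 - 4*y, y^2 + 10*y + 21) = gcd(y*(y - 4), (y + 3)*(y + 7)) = 1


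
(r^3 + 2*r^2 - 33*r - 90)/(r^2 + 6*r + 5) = (r^2 - 3*r - 18)/(r + 1)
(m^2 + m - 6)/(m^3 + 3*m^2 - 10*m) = (m + 3)/(m*(m + 5))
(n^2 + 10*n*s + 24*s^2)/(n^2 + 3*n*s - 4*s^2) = (-n - 6*s)/(-n + s)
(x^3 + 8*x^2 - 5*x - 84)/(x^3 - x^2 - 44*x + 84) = (x^2 + x - 12)/(x^2 - 8*x + 12)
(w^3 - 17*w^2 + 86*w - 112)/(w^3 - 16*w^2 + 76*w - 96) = (w - 7)/(w - 6)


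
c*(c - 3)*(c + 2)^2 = c^4 + c^3 - 8*c^2 - 12*c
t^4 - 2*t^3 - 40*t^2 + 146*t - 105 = (t - 5)*(t - 3)*(t - 1)*(t + 7)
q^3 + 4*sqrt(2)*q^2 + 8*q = q*(q + 2*sqrt(2))^2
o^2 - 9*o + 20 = (o - 5)*(o - 4)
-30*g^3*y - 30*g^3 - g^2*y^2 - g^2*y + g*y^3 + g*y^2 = (-6*g + y)*(5*g + y)*(g*y + g)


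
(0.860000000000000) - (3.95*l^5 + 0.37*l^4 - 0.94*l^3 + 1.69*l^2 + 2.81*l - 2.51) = -3.95*l^5 - 0.37*l^4 + 0.94*l^3 - 1.69*l^2 - 2.81*l + 3.37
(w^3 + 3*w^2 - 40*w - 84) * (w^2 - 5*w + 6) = w^5 - 2*w^4 - 49*w^3 + 134*w^2 + 180*w - 504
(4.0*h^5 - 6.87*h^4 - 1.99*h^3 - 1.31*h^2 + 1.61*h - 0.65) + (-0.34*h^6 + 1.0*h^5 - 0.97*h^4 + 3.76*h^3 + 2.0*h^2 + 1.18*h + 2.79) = -0.34*h^6 + 5.0*h^5 - 7.84*h^4 + 1.77*h^3 + 0.69*h^2 + 2.79*h + 2.14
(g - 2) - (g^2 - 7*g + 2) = -g^2 + 8*g - 4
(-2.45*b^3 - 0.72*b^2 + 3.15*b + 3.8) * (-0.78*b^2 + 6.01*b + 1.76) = 1.911*b^5 - 14.1629*b^4 - 11.0962*b^3 + 14.7003*b^2 + 28.382*b + 6.688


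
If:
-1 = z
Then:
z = -1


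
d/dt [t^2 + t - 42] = 2*t + 1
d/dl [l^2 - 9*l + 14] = 2*l - 9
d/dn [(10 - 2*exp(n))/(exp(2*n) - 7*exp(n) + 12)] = 2*((exp(n) - 5)*(2*exp(n) - 7) - exp(2*n) + 7*exp(n) - 12)*exp(n)/(exp(2*n) - 7*exp(n) + 12)^2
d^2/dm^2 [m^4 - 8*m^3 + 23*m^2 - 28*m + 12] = 12*m^2 - 48*m + 46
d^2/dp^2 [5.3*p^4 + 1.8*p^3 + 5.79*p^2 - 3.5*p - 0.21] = 63.6*p^2 + 10.8*p + 11.58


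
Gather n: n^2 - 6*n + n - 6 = n^2 - 5*n - 6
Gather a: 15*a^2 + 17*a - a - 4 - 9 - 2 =15*a^2 + 16*a - 15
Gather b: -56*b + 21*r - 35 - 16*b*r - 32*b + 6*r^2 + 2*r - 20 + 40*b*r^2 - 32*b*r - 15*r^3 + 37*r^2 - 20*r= b*(40*r^2 - 48*r - 88) - 15*r^3 + 43*r^2 + 3*r - 55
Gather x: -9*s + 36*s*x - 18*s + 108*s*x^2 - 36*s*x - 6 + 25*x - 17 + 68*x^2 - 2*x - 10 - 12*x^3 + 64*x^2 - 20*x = -27*s - 12*x^3 + x^2*(108*s + 132) + 3*x - 33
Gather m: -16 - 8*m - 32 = -8*m - 48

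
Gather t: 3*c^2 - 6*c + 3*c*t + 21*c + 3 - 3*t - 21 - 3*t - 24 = 3*c^2 + 15*c + t*(3*c - 6) - 42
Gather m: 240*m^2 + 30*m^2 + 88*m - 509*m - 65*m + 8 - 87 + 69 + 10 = 270*m^2 - 486*m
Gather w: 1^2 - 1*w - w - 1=-2*w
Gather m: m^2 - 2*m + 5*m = m^2 + 3*m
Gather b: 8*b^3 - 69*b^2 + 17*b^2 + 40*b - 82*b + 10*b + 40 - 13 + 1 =8*b^3 - 52*b^2 - 32*b + 28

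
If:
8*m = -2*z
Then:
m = -z/4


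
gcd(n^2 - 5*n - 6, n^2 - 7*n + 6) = n - 6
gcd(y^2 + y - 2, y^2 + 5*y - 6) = y - 1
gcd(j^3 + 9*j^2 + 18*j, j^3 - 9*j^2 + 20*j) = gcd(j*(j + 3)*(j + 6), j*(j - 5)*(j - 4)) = j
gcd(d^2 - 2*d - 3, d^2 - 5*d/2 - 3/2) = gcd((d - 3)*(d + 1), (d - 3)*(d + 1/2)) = d - 3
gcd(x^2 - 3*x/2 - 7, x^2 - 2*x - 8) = x + 2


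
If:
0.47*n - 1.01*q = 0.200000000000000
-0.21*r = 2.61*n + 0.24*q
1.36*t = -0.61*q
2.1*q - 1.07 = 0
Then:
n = 1.52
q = 0.51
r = -19.48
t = -0.23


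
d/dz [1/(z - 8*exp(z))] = (8*exp(z) - 1)/(z - 8*exp(z))^2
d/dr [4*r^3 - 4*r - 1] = 12*r^2 - 4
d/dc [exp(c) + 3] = exp(c)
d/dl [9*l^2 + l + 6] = 18*l + 1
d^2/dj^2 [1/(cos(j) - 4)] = (sin(j)^2 - 4*cos(j) + 1)/(cos(j) - 4)^3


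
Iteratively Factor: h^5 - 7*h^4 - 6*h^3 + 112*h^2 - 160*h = (h + 4)*(h^4 - 11*h^3 + 38*h^2 - 40*h) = (h - 2)*(h + 4)*(h^3 - 9*h^2 + 20*h) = (h - 5)*(h - 2)*(h + 4)*(h^2 - 4*h) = h*(h - 5)*(h - 2)*(h + 4)*(h - 4)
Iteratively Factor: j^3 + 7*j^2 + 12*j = (j)*(j^2 + 7*j + 12) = j*(j + 3)*(j + 4)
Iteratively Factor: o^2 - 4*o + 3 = (o - 1)*(o - 3)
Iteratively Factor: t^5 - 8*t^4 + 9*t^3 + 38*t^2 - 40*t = (t - 5)*(t^4 - 3*t^3 - 6*t^2 + 8*t) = (t - 5)*(t + 2)*(t^3 - 5*t^2 + 4*t) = (t - 5)*(t - 4)*(t + 2)*(t^2 - t) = t*(t - 5)*(t - 4)*(t + 2)*(t - 1)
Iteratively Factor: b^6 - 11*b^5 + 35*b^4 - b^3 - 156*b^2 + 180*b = (b - 3)*(b^5 - 8*b^4 + 11*b^3 + 32*b^2 - 60*b) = (b - 3)*(b - 2)*(b^4 - 6*b^3 - b^2 + 30*b) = b*(b - 3)*(b - 2)*(b^3 - 6*b^2 - b + 30) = b*(b - 5)*(b - 3)*(b - 2)*(b^2 - b - 6) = b*(b - 5)*(b - 3)^2*(b - 2)*(b + 2)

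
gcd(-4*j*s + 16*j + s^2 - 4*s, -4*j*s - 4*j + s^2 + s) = -4*j + s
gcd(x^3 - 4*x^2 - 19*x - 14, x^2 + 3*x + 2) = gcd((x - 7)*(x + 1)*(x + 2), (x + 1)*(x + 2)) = x^2 + 3*x + 2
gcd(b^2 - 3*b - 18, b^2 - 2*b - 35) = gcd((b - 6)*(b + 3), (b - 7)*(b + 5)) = 1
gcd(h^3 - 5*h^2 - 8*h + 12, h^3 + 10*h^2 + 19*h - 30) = h - 1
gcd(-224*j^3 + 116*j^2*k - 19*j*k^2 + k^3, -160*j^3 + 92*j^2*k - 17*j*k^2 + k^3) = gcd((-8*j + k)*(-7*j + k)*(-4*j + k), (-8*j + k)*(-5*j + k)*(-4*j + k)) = 32*j^2 - 12*j*k + k^2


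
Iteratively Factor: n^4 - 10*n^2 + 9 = (n - 1)*(n^3 + n^2 - 9*n - 9) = (n - 1)*(n + 1)*(n^2 - 9) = (n - 3)*(n - 1)*(n + 1)*(n + 3)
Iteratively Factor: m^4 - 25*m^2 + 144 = (m + 4)*(m^3 - 4*m^2 - 9*m + 36) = (m + 3)*(m + 4)*(m^2 - 7*m + 12) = (m - 4)*(m + 3)*(m + 4)*(m - 3)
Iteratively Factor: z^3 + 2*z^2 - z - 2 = (z + 1)*(z^2 + z - 2) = (z + 1)*(z + 2)*(z - 1)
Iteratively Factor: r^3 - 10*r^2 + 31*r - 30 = (r - 5)*(r^2 - 5*r + 6) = (r - 5)*(r - 2)*(r - 3)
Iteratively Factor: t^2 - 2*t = (t)*(t - 2)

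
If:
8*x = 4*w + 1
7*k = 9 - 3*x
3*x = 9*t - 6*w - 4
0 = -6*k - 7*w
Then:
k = 483/320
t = -341/576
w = -207/160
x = -167/320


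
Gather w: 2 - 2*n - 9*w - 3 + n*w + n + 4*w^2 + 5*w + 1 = -n + 4*w^2 + w*(n - 4)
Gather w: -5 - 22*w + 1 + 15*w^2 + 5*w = 15*w^2 - 17*w - 4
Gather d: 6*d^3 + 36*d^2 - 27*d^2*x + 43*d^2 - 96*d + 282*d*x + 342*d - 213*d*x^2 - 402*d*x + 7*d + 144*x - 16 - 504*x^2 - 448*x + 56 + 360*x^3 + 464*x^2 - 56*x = 6*d^3 + d^2*(79 - 27*x) + d*(-213*x^2 - 120*x + 253) + 360*x^3 - 40*x^2 - 360*x + 40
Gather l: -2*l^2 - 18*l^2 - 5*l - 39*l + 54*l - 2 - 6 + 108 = -20*l^2 + 10*l + 100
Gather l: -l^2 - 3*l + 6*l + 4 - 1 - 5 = -l^2 + 3*l - 2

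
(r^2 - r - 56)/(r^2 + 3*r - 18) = (r^2 - r - 56)/(r^2 + 3*r - 18)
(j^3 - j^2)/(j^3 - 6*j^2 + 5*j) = j/(j - 5)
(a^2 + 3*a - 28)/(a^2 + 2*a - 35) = (a - 4)/(a - 5)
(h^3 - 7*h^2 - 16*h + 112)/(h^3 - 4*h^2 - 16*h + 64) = (h - 7)/(h - 4)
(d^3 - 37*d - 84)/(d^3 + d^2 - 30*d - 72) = (d - 7)/(d - 6)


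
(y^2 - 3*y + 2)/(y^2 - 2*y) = (y - 1)/y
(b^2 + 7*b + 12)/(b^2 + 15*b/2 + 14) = 2*(b + 3)/(2*b + 7)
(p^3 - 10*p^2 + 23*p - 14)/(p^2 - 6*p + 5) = (p^2 - 9*p + 14)/(p - 5)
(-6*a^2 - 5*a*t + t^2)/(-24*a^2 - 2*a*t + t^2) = (a + t)/(4*a + t)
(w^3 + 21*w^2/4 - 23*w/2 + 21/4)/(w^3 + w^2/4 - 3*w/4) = (w^2 + 6*w - 7)/(w*(w + 1))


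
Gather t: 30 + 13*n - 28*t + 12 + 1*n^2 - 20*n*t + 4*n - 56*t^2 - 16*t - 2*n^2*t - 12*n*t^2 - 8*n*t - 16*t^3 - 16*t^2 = n^2 + 17*n - 16*t^3 + t^2*(-12*n - 72) + t*(-2*n^2 - 28*n - 44) + 42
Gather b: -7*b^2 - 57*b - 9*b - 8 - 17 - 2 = -7*b^2 - 66*b - 27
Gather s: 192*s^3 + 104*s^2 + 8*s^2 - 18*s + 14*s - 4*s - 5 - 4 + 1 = 192*s^3 + 112*s^2 - 8*s - 8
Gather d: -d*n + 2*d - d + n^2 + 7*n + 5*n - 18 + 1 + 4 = d*(1 - n) + n^2 + 12*n - 13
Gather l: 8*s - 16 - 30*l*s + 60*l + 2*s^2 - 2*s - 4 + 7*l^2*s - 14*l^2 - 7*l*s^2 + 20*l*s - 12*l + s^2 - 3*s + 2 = l^2*(7*s - 14) + l*(-7*s^2 - 10*s + 48) + 3*s^2 + 3*s - 18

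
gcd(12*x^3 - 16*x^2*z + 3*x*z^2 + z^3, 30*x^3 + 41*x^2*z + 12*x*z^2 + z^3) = 6*x + z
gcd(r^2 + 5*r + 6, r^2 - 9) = r + 3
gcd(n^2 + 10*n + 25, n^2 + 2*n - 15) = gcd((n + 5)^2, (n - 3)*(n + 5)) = n + 5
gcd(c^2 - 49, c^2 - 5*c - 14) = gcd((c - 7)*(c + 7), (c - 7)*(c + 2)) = c - 7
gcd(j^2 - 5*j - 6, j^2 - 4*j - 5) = j + 1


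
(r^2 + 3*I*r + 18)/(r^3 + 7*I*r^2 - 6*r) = (r - 3*I)/(r*(r + I))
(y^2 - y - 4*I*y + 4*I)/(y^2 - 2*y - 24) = (-y^2 + y + 4*I*y - 4*I)/(-y^2 + 2*y + 24)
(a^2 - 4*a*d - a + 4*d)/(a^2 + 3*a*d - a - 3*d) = (a - 4*d)/(a + 3*d)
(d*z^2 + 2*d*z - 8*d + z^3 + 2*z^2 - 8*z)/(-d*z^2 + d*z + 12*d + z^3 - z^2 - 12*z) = (-d*z^2 - 2*d*z + 8*d - z^3 - 2*z^2 + 8*z)/(d*z^2 - d*z - 12*d - z^3 + z^2 + 12*z)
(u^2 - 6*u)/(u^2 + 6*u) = (u - 6)/(u + 6)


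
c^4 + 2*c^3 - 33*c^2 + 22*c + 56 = (c - 4)*(c - 2)*(c + 1)*(c + 7)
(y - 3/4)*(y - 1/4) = y^2 - y + 3/16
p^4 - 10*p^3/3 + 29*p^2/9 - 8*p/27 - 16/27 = (p - 4/3)^2*(p - 1)*(p + 1/3)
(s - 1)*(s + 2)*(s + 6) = s^3 + 7*s^2 + 4*s - 12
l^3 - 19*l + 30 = (l - 3)*(l - 2)*(l + 5)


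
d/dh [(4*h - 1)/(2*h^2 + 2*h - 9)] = 2*(-4*h^2 + 2*h - 17)/(4*h^4 + 8*h^3 - 32*h^2 - 36*h + 81)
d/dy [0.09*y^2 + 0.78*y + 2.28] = 0.18*y + 0.78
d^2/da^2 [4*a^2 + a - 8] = 8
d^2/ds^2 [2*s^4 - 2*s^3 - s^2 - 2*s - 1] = 24*s^2 - 12*s - 2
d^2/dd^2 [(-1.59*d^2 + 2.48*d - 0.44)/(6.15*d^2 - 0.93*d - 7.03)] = (169.41159*d^3 - 512.30853*d^2 + 658.42884*d - 228.393918)/(232.608375*d^6 - 105.524775*d^5 - 781.71912*d^4 + 240.444153*d^3 + 893.574864*d^2 - 137.884311*d - 347.428927)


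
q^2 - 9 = (q - 3)*(q + 3)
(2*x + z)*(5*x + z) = 10*x^2 + 7*x*z + z^2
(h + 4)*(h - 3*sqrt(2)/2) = h^2 - 3*sqrt(2)*h/2 + 4*h - 6*sqrt(2)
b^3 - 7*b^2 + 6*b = b*(b - 6)*(b - 1)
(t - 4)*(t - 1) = t^2 - 5*t + 4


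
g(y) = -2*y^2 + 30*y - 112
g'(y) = 30 - 4*y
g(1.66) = -67.71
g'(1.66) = 23.36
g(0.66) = -93.07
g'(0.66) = 27.36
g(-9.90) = -605.02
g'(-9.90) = 69.60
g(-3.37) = -235.81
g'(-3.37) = 43.48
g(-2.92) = -216.65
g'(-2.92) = 41.68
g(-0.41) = -124.64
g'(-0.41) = 31.64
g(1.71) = -66.55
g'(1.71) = 23.16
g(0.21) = -105.79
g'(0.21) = 29.16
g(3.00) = -40.00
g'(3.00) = 18.00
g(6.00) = -4.00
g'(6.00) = 6.00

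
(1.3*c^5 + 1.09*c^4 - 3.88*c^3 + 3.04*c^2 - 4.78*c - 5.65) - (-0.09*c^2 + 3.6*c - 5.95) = 1.3*c^5 + 1.09*c^4 - 3.88*c^3 + 3.13*c^2 - 8.38*c + 0.3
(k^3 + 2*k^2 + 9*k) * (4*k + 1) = 4*k^4 + 9*k^3 + 38*k^2 + 9*k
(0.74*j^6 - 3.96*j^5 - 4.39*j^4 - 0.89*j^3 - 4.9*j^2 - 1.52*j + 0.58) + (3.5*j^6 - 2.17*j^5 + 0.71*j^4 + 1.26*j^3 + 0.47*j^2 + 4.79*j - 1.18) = 4.24*j^6 - 6.13*j^5 - 3.68*j^4 + 0.37*j^3 - 4.43*j^2 + 3.27*j - 0.6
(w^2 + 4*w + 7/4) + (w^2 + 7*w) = 2*w^2 + 11*w + 7/4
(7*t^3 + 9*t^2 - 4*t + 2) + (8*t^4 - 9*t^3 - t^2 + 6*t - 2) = 8*t^4 - 2*t^3 + 8*t^2 + 2*t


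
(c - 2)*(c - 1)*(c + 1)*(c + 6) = c^4 + 4*c^3 - 13*c^2 - 4*c + 12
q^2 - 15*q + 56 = (q - 8)*(q - 7)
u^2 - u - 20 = (u - 5)*(u + 4)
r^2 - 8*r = r*(r - 8)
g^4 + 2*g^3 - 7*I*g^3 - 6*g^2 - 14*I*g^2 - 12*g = g*(g + 2)*(g - 6*I)*(g - I)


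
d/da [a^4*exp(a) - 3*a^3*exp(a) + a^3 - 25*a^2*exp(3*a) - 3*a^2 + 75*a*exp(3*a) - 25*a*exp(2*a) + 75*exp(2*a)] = a^4*exp(a) + a^3*exp(a) - 75*a^2*exp(3*a) - 9*a^2*exp(a) + 3*a^2 + 175*a*exp(3*a) - 50*a*exp(2*a) - 6*a + 75*exp(3*a) + 125*exp(2*a)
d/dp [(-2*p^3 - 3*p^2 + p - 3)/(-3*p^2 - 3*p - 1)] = 2*(3*p^4 + 6*p^3 + 9*p^2 - 6*p - 5)/(9*p^4 + 18*p^3 + 15*p^2 + 6*p + 1)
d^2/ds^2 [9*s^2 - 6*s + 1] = 18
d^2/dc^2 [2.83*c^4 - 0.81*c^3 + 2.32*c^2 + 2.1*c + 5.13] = 33.96*c^2 - 4.86*c + 4.64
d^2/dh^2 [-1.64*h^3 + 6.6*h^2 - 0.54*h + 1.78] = 13.2 - 9.84*h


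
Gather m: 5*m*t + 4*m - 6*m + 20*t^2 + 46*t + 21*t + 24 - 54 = m*(5*t - 2) + 20*t^2 + 67*t - 30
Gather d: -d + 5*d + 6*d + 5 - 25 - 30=10*d - 50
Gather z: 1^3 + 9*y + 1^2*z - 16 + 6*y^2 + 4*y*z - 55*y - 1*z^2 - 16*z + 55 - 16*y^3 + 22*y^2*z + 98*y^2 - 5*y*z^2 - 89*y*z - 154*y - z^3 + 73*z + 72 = -16*y^3 + 104*y^2 - 200*y - z^3 + z^2*(-5*y - 1) + z*(22*y^2 - 85*y + 58) + 112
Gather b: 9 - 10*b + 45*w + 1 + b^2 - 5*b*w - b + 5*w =b^2 + b*(-5*w - 11) + 50*w + 10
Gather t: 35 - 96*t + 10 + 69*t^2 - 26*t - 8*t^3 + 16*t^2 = -8*t^3 + 85*t^2 - 122*t + 45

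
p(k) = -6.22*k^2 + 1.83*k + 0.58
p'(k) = 1.83 - 12.44*k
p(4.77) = -132.21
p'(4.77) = -57.51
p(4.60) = -122.62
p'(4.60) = -55.39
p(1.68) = -13.90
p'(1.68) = -19.07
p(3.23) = -58.40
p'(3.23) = -38.35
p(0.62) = -0.68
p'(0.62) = -5.88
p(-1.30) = -12.31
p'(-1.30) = 18.00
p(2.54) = -34.90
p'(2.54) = -29.77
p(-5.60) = -204.73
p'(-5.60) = 71.49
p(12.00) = -873.14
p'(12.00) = -147.45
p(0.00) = 0.58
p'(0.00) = 1.83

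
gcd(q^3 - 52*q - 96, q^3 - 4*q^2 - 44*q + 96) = q^2 - 2*q - 48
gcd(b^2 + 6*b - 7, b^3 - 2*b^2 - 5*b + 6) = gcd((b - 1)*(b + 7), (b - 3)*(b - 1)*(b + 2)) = b - 1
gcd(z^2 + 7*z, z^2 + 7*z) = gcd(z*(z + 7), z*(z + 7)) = z^2 + 7*z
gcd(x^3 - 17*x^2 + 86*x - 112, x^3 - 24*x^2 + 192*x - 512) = x - 8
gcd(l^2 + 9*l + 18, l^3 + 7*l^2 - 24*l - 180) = l + 6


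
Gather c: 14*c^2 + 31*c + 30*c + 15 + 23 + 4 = 14*c^2 + 61*c + 42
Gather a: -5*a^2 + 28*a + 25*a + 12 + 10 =-5*a^2 + 53*a + 22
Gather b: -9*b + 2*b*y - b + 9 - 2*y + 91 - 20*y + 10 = b*(2*y - 10) - 22*y + 110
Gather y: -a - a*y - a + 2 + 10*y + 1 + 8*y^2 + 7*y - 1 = -2*a + 8*y^2 + y*(17 - a) + 2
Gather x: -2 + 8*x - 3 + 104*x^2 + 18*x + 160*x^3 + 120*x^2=160*x^3 + 224*x^2 + 26*x - 5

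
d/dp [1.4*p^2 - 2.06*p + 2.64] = 2.8*p - 2.06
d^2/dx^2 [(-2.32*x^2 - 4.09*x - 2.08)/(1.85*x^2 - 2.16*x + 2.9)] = (-46.53749*x^3 + 31.968*x^2 + 181.52718*x - 87.352416)/(6.331625*x^6 - 22.1778*x^5 + 55.66983*x^4 - 79.608096*x^3 + 87.26622*x^2 - 54.4968*x + 24.389)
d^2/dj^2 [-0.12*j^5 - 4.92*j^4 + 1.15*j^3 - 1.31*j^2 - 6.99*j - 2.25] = -2.4*j^3 - 59.04*j^2 + 6.9*j - 2.62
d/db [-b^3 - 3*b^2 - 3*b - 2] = -3*b^2 - 6*b - 3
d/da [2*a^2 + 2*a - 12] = 4*a + 2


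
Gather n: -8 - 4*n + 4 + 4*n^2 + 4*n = 4*n^2 - 4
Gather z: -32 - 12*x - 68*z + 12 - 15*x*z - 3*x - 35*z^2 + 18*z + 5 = -15*x - 35*z^2 + z*(-15*x - 50) - 15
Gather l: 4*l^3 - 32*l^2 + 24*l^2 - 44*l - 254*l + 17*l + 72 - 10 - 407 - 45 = 4*l^3 - 8*l^2 - 281*l - 390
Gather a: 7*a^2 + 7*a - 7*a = 7*a^2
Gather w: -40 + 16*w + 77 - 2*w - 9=14*w + 28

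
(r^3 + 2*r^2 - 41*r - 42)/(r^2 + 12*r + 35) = (r^2 - 5*r - 6)/(r + 5)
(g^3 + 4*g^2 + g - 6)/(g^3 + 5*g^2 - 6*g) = (g^2 + 5*g + 6)/(g*(g + 6))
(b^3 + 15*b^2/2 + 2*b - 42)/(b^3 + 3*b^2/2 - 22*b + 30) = (2*b + 7)/(2*b - 5)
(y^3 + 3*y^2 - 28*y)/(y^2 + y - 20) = y*(y + 7)/(y + 5)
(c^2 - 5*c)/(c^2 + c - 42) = c*(c - 5)/(c^2 + c - 42)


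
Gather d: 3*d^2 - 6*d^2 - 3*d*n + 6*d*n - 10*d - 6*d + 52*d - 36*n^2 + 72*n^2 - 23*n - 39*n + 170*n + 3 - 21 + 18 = -3*d^2 + d*(3*n + 36) + 36*n^2 + 108*n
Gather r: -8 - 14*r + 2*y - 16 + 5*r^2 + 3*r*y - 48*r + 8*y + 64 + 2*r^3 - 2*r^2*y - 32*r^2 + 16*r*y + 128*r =2*r^3 + r^2*(-2*y - 27) + r*(19*y + 66) + 10*y + 40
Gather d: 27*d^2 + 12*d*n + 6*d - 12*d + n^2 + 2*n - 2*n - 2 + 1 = 27*d^2 + d*(12*n - 6) + n^2 - 1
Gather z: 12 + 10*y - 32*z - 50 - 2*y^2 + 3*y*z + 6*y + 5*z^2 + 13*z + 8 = -2*y^2 + 16*y + 5*z^2 + z*(3*y - 19) - 30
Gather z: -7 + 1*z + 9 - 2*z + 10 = 12 - z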